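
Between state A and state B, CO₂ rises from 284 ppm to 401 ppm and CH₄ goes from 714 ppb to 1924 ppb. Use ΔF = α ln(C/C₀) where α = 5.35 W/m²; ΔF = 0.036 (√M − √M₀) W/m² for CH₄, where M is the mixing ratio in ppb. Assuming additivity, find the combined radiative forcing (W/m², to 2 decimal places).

ΔF = 2.46 W/m²

CO₂: 5.35 × ln(401/284) = 5.35 × ln(1.41197) = 5.35 × 0.34499 = 1.8457 W/m².
CH₄: 0.036 × (√1924 − √714) = 0.036 × (43.8634 − 26.7208) = 0.036 × 17.1426 = 0.6171 W/m².
Total ΔF = 1.8457 + 0.6171 = 2.4628 W/m².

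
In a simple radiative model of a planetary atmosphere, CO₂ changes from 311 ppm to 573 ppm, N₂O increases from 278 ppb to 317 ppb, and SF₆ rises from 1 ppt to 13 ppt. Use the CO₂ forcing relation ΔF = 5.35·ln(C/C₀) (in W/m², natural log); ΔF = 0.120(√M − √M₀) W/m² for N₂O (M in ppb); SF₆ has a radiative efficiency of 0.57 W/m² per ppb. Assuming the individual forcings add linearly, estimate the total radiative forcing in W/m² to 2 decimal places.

ΔF = 3.41 W/m²

CO₂: 5.35 × ln(573/311) = 5.35 × ln(1.84244) = 5.35 × 0.61109 = 3.2693 W/m².
N₂O: 0.120 × (√317 − √278) = 0.120 × (17.8045 − 16.6733) = 0.120 × 1.1312 = 0.1357 W/m².
SF₆: Δ = 13 − 1 = 12 ppt = 0.012 ppb; ΔF = 0.57 × 0.012 = 0.0068 W/m².
Total ΔF = 3.2693 + 0.1357 + 0.0068 = 3.4118 W/m².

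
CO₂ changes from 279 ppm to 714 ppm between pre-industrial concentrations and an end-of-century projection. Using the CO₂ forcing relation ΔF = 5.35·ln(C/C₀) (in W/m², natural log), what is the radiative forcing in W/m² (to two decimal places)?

ΔF = 5.03 W/m²

CO₂: 5.35 × ln(714/279) = 5.35 × ln(2.55914) = 5.35 × 0.93967 = 5.0272 W/m².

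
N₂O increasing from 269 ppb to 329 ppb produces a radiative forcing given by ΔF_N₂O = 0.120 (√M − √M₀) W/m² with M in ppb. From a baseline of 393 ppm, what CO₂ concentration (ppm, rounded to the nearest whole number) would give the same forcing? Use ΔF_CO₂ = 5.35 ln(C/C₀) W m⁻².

C ≈ 409 ppm

N₂O forcing: 0.120 × (√329 − √269) = 0.120 × (18.1384 − 16.4012) = 0.120 × 1.7372 = 0.20846 W/m².
Set 5.35 ln(C/393) = 0.20846: ln(C/393) = 0.20846/5.35 = 0.03896, so C = 393 × e^0.03896 = 393 × 1.03973 = 408.61 ppm.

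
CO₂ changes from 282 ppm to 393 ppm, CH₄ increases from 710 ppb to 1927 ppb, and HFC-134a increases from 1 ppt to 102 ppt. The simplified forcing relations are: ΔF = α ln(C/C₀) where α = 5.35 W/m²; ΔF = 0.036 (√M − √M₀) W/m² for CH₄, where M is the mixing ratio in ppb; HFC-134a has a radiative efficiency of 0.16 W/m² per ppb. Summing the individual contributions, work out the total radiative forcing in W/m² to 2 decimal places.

ΔF = 2.41 W/m²

CO₂: 5.35 × ln(393/282) = 5.35 × ln(1.39362) = 5.35 × 0.33190 = 1.7757 W/m².
CH₄: 0.036 × (√1927 − √710) = 0.036 × (43.8976 − 26.6458) = 0.036 × 17.2518 = 0.6211 W/m².
HFC-134a: Δ = 102 − 1 = 101 ppt = 0.101 ppb; ΔF = 0.16 × 0.101 = 0.0162 W/m².
Total ΔF = 1.7757 + 0.6211 + 0.0162 = 2.4130 W/m².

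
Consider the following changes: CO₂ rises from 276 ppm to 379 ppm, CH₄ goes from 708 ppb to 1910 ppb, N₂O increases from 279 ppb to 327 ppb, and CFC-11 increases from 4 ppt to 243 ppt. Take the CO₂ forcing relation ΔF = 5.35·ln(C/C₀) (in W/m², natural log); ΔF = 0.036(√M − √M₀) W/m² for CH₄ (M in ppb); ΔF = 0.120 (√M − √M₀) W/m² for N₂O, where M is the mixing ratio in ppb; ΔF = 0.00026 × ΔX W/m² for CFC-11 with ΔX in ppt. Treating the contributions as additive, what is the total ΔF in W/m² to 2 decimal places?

CO₂: 5.35 × ln(379/276) = 5.35 × ln(1.37319) = 5.35 × 0.31714 = 1.6967 W/m².
CH₄: 0.036 × (√1910 − √708) = 0.036 × (43.7035 − 26.6083) = 0.036 × 17.0952 = 0.6154 W/m².
N₂O: 0.120 × (√327 − √279) = 0.120 × (18.0831 − 16.7033) = 0.120 × 1.3798 = 0.1656 W/m².
CFC-11: ΔF = 0.00026 × (243 − 4) = 0.00026 × 239 = 0.0621 W/m².
Total ΔF = 1.6967 + 0.6154 + 0.1656 + 0.0621 = 2.5398 W/m².

ΔF = 2.54 W/m²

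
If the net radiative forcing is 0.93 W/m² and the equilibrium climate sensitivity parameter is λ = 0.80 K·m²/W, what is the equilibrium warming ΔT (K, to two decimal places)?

ΔT = 0.74 K

ΔT = λ ΔF = 0.80 × 0.93 = 0.7440 K.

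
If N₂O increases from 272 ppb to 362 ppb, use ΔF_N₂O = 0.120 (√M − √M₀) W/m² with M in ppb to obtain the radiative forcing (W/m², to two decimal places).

ΔF = 0.30 W/m²

N₂O: 0.120 × (√362 − √272) = 0.120 × (19.0263 − 16.4924) = 0.120 × 2.5339 = 0.3041 W/m².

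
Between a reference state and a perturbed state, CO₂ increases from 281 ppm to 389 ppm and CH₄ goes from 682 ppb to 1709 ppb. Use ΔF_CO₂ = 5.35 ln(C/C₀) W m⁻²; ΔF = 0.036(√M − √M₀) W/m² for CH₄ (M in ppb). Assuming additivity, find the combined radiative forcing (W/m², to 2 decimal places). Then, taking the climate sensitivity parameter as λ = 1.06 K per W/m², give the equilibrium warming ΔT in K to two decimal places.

ΔF = 2.29 W/m²; ΔT = 2.43 K

CO₂: 5.35 × ln(389/281) = 5.35 × ln(1.38434) = 5.35 × 0.32522 = 1.7399 W/m².
CH₄: 0.036 × (√1709 − √682) = 0.036 × (41.3401 − 26.1151) = 0.036 × 15.2250 = 0.5481 W/m².
Total ΔF = 1.7399 + 0.5481 = 2.2880 W/m².
ΔT = λ ΔF = 1.06 × 2.29 = 2.4274 K.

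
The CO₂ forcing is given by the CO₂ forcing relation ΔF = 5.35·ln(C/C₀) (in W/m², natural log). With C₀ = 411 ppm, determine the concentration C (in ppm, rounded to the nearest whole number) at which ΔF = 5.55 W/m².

C ≈ 1160 ppm

Set 5.35 ln(C/411) = 5.55, so ln(C/411) = 5.55/5.35 = 1.03738.
Then C/411 = e^1.03738 = 2.82181, giving C = 411 × 2.82181 = 1159.76 ppm.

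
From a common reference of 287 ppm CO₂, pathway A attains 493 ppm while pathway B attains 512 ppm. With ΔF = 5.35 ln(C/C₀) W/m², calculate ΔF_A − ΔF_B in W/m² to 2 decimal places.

ΔF_A = 5.35 ln(493/287) = 5.35 × 0.54103 = 2.8945 W/m².
ΔF_B = 5.35 ln(512/287) = 5.35 × 0.57884 = 3.0968 W/m².
Difference: 2.8945 − 3.0968 = -0.2023 W/m².
(Equivalently, ΔF_A − ΔF_B = 5.35 ln(493/512) = 5.35 × -0.03782 = -0.2023 W/m².)

ΔF_A − ΔF_B = -0.20 W/m²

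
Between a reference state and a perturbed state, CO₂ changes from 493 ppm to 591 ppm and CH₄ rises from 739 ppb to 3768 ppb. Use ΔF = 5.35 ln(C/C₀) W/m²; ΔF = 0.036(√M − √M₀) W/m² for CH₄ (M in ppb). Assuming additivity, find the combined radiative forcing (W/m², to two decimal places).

CO₂: 5.35 × ln(591/493) = 5.35 × ln(1.19878) = 5.35 × 0.18130 = 0.9700 W/m².
CH₄: 0.036 × (√3768 − √739) = 0.036 × (61.3840 − 27.1846) = 0.036 × 34.1994 = 1.2312 W/m².
Total ΔF = 0.9700 + 1.2312 = 2.2012 W/m².

ΔF = 2.20 W/m²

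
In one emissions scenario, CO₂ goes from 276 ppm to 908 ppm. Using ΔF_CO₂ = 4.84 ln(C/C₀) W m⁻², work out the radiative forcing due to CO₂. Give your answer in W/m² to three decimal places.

CO₂ absorption bands are partially saturated, so forcing scales with the logarithm of the concentration ratio.
CO₂: 4.84 × ln(908/276) = 4.84 × ln(3.28986) = 4.84 × 1.19085 = 5.7637 W/m².

ΔF = 5.764 W/m²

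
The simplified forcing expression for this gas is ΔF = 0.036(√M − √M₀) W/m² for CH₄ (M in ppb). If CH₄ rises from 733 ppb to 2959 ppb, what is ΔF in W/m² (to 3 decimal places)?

ΔF = 0.984 W/m²

CH₄: 0.036 × (√2959 − √733) = 0.036 × (54.3967 − 27.0740) = 0.036 × 27.3227 = 0.9836 W/m².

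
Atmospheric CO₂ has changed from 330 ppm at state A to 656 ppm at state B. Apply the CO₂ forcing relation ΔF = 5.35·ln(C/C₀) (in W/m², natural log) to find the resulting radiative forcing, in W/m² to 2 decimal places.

ΔF = 3.68 W/m²

CO₂ absorption bands are partially saturated, so forcing scales with the logarithm of the concentration ratio.
CO₂: 5.35 × ln(656/330) = 5.35 × ln(1.98788) = 5.35 × 0.68707 = 3.6758 W/m².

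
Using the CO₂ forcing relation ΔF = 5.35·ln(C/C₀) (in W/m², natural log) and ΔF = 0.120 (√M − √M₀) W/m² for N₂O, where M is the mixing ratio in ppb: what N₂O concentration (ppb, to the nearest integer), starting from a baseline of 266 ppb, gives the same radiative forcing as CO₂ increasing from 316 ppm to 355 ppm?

CO₂ forcing: 5.35 × ln(355/316) = 5.35 × 0.116376 = 0.62261 W/m².
Set 0.120(√M − √266) = 0.62261: √M = 0.62261/0.120 + √266 = 5.1884 + 16.3095 = 21.4979.
M = (21.4979)² = 462.16 ppb.

M ≈ 462 ppb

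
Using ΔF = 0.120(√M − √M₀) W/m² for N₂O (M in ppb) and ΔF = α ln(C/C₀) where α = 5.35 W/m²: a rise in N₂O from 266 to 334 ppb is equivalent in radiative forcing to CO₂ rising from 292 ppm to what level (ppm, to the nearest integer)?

N₂O forcing: 0.120 × (√334 − √266) = 0.120 × (18.2757 − 16.3095) = 0.120 × 1.9662 = 0.23594 W/m².
Set 5.35 ln(C/292) = 0.23594: ln(C/292) = 0.23594/5.35 = 0.04410, so C = 292 × e^0.04410 = 292 × 1.04509 = 305.17 ppm.

C ≈ 305 ppm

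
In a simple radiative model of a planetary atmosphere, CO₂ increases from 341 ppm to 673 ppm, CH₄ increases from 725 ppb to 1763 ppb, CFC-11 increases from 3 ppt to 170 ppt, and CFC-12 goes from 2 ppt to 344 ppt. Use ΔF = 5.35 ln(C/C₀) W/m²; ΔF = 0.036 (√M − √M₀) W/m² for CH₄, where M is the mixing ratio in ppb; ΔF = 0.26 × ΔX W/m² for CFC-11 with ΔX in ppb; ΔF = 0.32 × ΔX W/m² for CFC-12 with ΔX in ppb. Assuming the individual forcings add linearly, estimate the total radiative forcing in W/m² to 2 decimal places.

ΔF = 4.33 W/m²

CO₂: 5.35 × ln(673/341) = 5.35 × ln(1.97361) = 5.35 × 0.67986 = 3.6373 W/m².
CH₄: 0.036 × (√1763 − √725) = 0.036 × (41.9881 − 26.9258) = 0.036 × 15.0623 = 0.5422 W/m².
CFC-11: Δ = 170 − 3 = 167 ppt = 0.167 ppb; ΔF = 0.26 × 0.167 = 0.0434 W/m².
CFC-12: Δ = 344 − 2 = 342 ppt = 0.342 ppb; ΔF = 0.32 × 0.342 = 0.1094 W/m².
Total ΔF = 3.6373 + 0.5422 + 0.0434 + 0.1094 = 4.3323 W/m².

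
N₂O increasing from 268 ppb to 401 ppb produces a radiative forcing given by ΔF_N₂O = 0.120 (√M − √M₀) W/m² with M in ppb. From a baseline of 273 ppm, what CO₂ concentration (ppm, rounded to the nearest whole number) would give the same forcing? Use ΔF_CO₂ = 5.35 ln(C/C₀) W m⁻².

C ≈ 296 ppm

N₂O forcing: 0.120 × (√401 − √268) = 0.120 × (20.0250 − 16.3707) = 0.120 × 3.6543 = 0.43852 W/m².
Set 5.35 ln(C/273) = 0.43852: ln(C/273) = 0.43852/5.35 = 0.08197, so C = 273 × e^0.08197 = 273 × 1.08542 = 296.32 ppm.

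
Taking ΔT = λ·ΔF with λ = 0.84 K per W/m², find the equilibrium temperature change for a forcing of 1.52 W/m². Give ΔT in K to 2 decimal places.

ΔT = 1.28 K

ΔT = λ ΔF = 0.84 × 1.52 = 1.2768 K.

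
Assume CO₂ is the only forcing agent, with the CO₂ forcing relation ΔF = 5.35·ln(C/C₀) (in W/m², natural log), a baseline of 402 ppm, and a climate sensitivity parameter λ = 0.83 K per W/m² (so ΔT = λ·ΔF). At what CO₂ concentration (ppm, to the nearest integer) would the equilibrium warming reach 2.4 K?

C ≈ 690 ppm

Required forcing: ΔF = ΔT/λ = 2.4/0.83 = 2.8916 W/m².
Then ln(C/402) = ΔF/5.35 = 2.8916/5.35 = 0.54049.
So C = 402 × e^0.54049 = 402 × 1.71685 = 690.17 ppm.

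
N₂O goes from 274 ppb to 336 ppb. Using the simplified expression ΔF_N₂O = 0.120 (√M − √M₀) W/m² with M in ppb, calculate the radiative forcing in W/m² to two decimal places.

N₂O: 0.120 × (√336 − √274) = 0.120 × (18.3303 − 16.5529) = 0.120 × 1.7774 = 0.2133 W/m².

ΔF = 0.21 W/m²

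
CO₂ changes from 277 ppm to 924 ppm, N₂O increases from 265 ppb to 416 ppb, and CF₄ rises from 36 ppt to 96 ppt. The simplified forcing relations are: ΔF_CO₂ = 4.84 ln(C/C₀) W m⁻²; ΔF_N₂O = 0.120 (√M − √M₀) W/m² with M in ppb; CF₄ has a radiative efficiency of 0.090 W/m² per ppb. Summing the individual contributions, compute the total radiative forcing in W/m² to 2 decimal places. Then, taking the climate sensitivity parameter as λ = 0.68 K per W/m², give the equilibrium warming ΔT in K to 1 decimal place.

CO₂: 4.84 × ln(924/277) = 4.84 × ln(3.33574) = 4.84 × 1.20469 = 5.8307 W/m².
N₂O: 0.120 × (√416 − √265) = 0.120 × (20.3961 − 16.2788) = 0.120 × 4.1173 = 0.4941 W/m².
CF₄: Δ = 96 − 36 = 60 ppt = 0.060 ppb; ΔF = 0.090 × 0.060 = 0.0054 W/m².
Total ΔF = 5.8307 + 0.4941 + 0.0054 = 6.3302 W/m².
ΔT = λ ΔF = 0.68 × 6.33 = 4.3044 K.

ΔF = 6.33 W/m²; ΔT = 4.3 K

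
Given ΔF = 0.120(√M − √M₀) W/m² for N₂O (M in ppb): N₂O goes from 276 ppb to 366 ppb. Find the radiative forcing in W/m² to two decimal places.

ΔF = 0.30 W/m²

N₂O: 0.120 × (√366 − √276) = 0.120 × (19.1311 − 16.6132) = 0.120 × 2.5179 = 0.3021 W/m².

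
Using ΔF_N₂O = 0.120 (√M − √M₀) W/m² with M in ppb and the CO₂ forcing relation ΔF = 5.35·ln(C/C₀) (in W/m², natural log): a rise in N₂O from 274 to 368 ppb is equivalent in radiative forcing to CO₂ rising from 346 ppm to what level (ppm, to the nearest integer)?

C ≈ 367 ppm

N₂O forcing: 0.120 × (√368 − √274) = 0.120 × (19.1833 − 16.5529) = 0.120 × 2.6304 = 0.31565 W/m².
Set 5.35 ln(C/346) = 0.31565: ln(C/346) = 0.31565/5.35 = 0.05900, so C = 346 × e^0.05900 = 346 × 1.06078 = 367.03 ppm.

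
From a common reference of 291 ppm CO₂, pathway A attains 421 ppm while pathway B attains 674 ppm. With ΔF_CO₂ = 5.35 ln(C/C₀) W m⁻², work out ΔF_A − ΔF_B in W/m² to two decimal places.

ΔF_A = 5.35 ln(421/291) = 5.35 × 0.36931 = 1.9758 W/m².
ΔF_B = 5.35 ln(674/291) = 5.35 × 0.83991 = 4.4935 W/m².
Difference: 1.9758 − 4.4935 = -2.5177 W/m².

ΔF_A − ΔF_B = -2.52 W/m²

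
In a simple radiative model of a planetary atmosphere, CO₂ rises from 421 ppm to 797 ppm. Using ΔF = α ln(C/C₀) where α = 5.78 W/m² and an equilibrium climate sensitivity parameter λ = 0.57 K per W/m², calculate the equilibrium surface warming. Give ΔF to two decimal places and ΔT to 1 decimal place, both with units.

CO₂: 5.78 × ln(797/421) = 5.78 × ln(1.89311) = 5.78 × 0.63822 = 3.6889 W/m².
ΔT = λ ΔF = 0.57 × 3.69 = 2.1033 K.

ΔF = 3.69 W/m²; ΔT = 2.1 K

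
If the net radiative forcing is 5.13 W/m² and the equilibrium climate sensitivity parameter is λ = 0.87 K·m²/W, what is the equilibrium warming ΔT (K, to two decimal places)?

ΔT = 4.46 K

ΔT = λ ΔF = 0.87 × 5.13 = 4.4631 K.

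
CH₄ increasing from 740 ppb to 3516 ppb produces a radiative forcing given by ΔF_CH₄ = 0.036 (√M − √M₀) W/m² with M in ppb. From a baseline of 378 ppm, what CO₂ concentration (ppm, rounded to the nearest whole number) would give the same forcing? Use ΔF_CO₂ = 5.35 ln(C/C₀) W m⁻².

C ≈ 469 ppm

CH₄ forcing: 0.036 × (√3516 − √740) = 0.036 × (59.2959 − 27.2029) = 0.036 × 32.0930 = 1.15535 W/m².
Set 5.35 ln(C/378) = 1.15535: ln(C/378) = 1.15535/5.35 = 0.21595, so C = 378 × e^0.21595 = 378 × 1.24104 = 469.11 ppm.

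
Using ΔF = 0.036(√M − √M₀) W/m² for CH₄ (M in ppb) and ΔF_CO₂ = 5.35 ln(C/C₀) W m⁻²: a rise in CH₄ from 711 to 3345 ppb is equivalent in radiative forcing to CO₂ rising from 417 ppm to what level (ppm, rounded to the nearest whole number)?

C ≈ 514 ppm

CH₄ forcing: 0.036 × (√3345 − √711) = 0.036 × (57.8360 − 26.6646) = 0.036 × 31.1714 = 1.12217 W/m².
Set 5.35 ln(C/417) = 1.12217: ln(C/417) = 1.12217/5.35 = 0.20975, so C = 417 × e^0.20975 = 417 × 1.23337 = 514.32 ppm.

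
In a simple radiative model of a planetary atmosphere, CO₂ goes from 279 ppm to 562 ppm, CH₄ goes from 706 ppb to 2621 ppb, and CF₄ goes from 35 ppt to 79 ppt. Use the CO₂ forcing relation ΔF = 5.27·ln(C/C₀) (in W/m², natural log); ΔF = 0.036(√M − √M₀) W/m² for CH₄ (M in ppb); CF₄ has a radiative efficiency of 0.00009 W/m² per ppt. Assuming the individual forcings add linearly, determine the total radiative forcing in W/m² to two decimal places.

ΔF = 4.58 W/m²

CO₂: 5.27 × ln(562/279) = 5.27 × ln(2.01434) = 5.27 × 0.70029 = 3.6905 W/m².
CH₄: 0.036 × (√2621 − √706) = 0.036 × (51.1957 − 26.5707) = 0.036 × 24.6250 = 0.8865 W/m².
CF₄: ΔF = 0.00009 × (79 − 35) = 0.00009 × 44 = 0.0040 W/m².
Total ΔF = 3.6905 + 0.8865 + 0.0040 = 4.5810 W/m².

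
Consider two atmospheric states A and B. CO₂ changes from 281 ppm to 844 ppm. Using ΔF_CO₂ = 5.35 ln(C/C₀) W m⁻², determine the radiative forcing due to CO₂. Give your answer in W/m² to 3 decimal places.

CO₂ absorption bands are partially saturated, so forcing scales with the logarithm of the concentration ratio.
CO₂: 5.35 × ln(844/281) = 5.35 × ln(3.00356) = 5.35 × 1.09980 = 5.8839 W/m².

ΔF = 5.884 W/m²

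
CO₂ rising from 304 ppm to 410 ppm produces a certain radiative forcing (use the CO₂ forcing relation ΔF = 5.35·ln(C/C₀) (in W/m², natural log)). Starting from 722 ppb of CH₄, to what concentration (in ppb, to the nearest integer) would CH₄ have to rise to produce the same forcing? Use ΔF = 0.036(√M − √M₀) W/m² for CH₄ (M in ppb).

CO₂ forcing: 5.35 × ln(410/304) = 5.35 × 0.299129 = 1.60034 W/m².
Set 0.036(√M − √722) = 1.60034: √M = 1.60034/0.036 + √722 = 44.4539 + 26.8701 = 71.3240.
M = (71.3240)² = 5087.11 ppb.

M ≈ 5087 ppb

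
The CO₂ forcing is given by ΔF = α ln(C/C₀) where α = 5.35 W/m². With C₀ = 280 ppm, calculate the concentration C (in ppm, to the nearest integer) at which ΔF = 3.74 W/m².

Set 5.35 ln(C/280) = 3.74, so ln(C/280) = 3.74/5.35 = 0.69907.
Then C/280 = e^0.69907 = 2.01188, giving C = 280 × 2.01188 = 563.33 ppm.

C ≈ 563 ppm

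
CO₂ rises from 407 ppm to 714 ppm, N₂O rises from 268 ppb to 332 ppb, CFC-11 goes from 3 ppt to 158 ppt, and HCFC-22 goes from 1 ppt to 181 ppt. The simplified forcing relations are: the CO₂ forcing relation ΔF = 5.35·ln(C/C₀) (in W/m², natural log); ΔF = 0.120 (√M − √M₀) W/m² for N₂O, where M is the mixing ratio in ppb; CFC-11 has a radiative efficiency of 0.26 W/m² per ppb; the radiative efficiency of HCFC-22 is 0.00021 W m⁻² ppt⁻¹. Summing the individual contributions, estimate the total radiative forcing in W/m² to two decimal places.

ΔF = 3.31 W/m²

CO₂: 5.35 × ln(714/407) = 5.35 × ln(1.75430) = 5.35 × 0.56207 = 3.0071 W/m².
N₂O: 0.120 × (√332 − √268) = 0.120 × (18.2209 − 16.3707) = 0.120 × 1.8502 = 0.2220 W/m².
CFC-11: Δ = 158 − 3 = 155 ppt = 0.155 ppb; ΔF = 0.26 × 0.155 = 0.0403 W/m².
HCFC-22: ΔF = 0.00021 × (181 − 1) = 0.00021 × 180 = 0.0378 W/m².
Total ΔF = 3.0071 + 0.2220 + 0.0403 + 0.0378 = 3.3072 W/m².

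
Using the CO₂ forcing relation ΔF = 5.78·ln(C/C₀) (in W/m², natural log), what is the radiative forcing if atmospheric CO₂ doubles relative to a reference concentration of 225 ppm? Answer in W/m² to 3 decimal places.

ΔF = 5.78 × ln(2) = 5.78 × 0.69315 = 4.0064 W/m².

ΔF = 4.006 W/m²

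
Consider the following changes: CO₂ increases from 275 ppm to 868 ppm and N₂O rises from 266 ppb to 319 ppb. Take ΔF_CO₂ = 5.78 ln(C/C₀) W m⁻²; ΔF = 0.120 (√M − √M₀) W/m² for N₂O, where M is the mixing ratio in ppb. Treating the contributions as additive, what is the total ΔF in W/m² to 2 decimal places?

ΔF = 6.83 W/m²

CO₂: 5.78 × ln(868/275) = 5.78 × ln(3.15636) = 5.78 × 1.14942 = 6.6436 W/m².
N₂O: 0.120 × (√319 − √266) = 0.120 × (17.8606 − 16.3095) = 0.120 × 1.5511 = 0.1861 W/m².
Total ΔF = 6.6436 + 0.1861 = 6.8297 W/m².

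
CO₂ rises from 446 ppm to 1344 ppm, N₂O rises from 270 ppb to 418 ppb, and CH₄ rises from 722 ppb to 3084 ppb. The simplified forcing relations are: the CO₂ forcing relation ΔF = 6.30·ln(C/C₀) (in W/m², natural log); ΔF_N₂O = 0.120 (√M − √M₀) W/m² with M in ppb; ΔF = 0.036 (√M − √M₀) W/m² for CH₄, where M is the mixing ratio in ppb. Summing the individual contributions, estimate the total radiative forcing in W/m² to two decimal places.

ΔF = 8.46 W/m²

CO₂: 6.30 × ln(1344/446) = 6.30 × ln(3.01345) = 6.30 × 1.10309 = 6.9495 W/m².
N₂O: 0.120 × (√418 − √270) = 0.120 × (20.4450 − 16.4317) = 0.120 × 4.0133 = 0.4816 W/m².
CH₄: 0.036 × (√3084 − √722) = 0.036 × (55.5338 − 26.8701) = 0.036 × 28.6637 = 1.0319 W/m².
Total ΔF = 6.9495 + 0.4816 + 1.0319 = 8.4630 W/m².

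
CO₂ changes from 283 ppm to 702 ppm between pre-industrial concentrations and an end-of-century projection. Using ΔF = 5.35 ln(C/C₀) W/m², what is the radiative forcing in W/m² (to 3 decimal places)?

ΔF = 4.860 W/m²

CO₂ absorption bands are partially saturated, so forcing scales with the logarithm of the concentration ratio.
CO₂: 5.35 × ln(702/283) = 5.35 × ln(2.48057) = 5.35 × 0.90849 = 4.8604 W/m².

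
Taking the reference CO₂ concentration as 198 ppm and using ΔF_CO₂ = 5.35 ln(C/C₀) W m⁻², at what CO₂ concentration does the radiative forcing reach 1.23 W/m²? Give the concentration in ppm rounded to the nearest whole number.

Set 5.35 ln(C/198) = 1.23, so ln(C/198) = 1.23/5.35 = 0.22991.
Then C/198 = e^0.22991 = 1.25849, giving C = 198 × 1.25849 = 249.18 ppm.

C ≈ 249 ppm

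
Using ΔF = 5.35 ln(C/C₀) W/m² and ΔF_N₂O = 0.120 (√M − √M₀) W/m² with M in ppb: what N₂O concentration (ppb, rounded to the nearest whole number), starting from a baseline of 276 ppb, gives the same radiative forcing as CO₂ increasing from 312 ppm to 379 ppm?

CO₂ forcing: 5.35 × ln(379/312) = 5.35 × 0.194533 = 1.04075 W/m².
Set 0.120(√M − √276) = 1.04075: √M = 1.04075/0.120 + √276 = 8.6729 + 16.6132 = 25.2861.
M = (25.2861)² = 639.39 ppb.

M ≈ 639 ppb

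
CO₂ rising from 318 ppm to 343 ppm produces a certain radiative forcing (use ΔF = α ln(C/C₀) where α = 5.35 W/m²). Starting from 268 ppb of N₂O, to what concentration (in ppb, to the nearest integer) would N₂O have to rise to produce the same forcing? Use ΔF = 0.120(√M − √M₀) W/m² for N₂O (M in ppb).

CO₂ forcing: 5.35 × ln(343/318) = 5.35 × 0.075679 = 0.40488 W/m².
Set 0.120(√M − √268) = 0.40488: √M = 0.40488/0.120 + √268 = 3.3740 + 16.3707 = 19.7447.
M = (19.7447)² = 389.85 ppb.

M ≈ 390 ppb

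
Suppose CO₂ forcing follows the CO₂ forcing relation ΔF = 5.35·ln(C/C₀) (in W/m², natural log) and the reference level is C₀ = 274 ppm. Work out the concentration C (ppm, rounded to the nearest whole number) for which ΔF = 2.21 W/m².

C ≈ 414 ppm

Set 5.35 ln(C/274) = 2.21, so ln(C/274) = 2.21/5.35 = 0.41308.
Then C/274 = e^0.41308 = 1.51147, giving C = 274 × 1.51147 = 414.14 ppm.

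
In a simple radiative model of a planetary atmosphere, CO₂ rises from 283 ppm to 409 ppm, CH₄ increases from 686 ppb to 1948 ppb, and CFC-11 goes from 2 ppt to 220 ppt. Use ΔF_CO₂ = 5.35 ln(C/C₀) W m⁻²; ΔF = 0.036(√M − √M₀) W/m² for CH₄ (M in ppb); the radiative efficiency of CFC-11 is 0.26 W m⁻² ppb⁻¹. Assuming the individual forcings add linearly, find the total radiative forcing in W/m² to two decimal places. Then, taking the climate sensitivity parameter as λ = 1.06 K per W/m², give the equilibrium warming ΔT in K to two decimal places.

CO₂: 5.35 × ln(409/283) = 5.35 × ln(1.44523) = 5.35 × 0.36827 = 1.9702 W/m².
CH₄: 0.036 × (√1948 − √686) = 0.036 × (44.1362 − 26.1916) = 0.036 × 17.9446 = 0.6460 W/m².
CFC-11: Δ = 220 − 2 = 218 ppt = 0.218 ppb; ΔF = 0.26 × 0.218 = 0.0567 W/m².
Total ΔF = 1.9702 + 0.6460 + 0.0567 = 2.6729 W/m².
ΔT = λ ΔF = 1.06 × 2.67 = 2.8302 K.

ΔF = 2.67 W/m²; ΔT = 2.83 K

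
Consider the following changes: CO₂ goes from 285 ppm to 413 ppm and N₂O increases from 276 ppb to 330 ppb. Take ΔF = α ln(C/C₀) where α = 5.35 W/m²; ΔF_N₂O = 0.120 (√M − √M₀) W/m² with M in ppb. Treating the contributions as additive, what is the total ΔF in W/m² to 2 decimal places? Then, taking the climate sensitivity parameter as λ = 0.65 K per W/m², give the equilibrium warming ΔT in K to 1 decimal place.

CO₂: 5.35 × ln(413/285) = 5.35 × ln(1.44912) = 5.35 × 0.37096 = 1.9846 W/m².
N₂O: 0.120 × (√330 − √276) = 0.120 × (18.1659 − 16.6132) = 0.120 × 1.5527 = 0.1863 W/m².
Total ΔF = 1.9846 + 0.1863 = 2.1709 W/m².
ΔT = λ ΔF = 0.65 × 2.17 = 1.4105 K.

ΔF = 2.17 W/m²; ΔT = 1.4 K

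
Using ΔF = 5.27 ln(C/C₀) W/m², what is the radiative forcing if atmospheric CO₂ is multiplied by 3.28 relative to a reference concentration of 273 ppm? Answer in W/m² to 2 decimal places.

ΔF = 6.26 W/m²

Because the forcing depends only on the ratio C/C₀, the initial concentration does not enter.
ΔF = 5.27 × ln(3.28) = 5.27 × 1.18784 = 6.2599 W/m².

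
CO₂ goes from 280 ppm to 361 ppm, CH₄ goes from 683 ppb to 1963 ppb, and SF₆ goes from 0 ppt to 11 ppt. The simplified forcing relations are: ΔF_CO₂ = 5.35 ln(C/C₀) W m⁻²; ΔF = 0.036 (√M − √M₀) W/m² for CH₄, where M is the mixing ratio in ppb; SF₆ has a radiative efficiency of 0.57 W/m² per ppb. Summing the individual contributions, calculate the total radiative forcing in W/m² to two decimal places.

CO₂: 5.35 × ln(361/280) = 5.35 × ln(1.28929) = 5.35 × 0.25409 = 1.3594 W/m².
CH₄: 0.036 × (√1963 − √683) = 0.036 × (44.3058 − 26.1343) = 0.036 × 18.1715 = 0.6542 W/m².
SF₆: Δ = 11 − 0 = 11 ppt = 0.011 ppb; ΔF = 0.57 × 0.011 = 0.0063 W/m².
Total ΔF = 1.3594 + 0.6542 + 0.0063 = 2.0199 W/m².

ΔF = 2.02 W/m²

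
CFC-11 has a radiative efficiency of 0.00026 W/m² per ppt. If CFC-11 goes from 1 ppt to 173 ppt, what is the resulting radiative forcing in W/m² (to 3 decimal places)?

CFC-11: ΔF = 0.00026 × (173 − 1) = 0.00026 × 172 = 0.0447 W/m².

ΔF = 0.045 W/m²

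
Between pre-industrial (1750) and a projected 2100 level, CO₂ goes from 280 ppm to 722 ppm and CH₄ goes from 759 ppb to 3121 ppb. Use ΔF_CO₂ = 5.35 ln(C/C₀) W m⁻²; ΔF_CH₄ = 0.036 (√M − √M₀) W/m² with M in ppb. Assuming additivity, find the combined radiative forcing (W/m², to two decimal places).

ΔF = 6.09 W/m²

CO₂: 5.35 × ln(722/280) = 5.35 × ln(2.57857) = 5.35 × 0.94723 = 5.0677 W/m².
CH₄: 0.036 × (√3121 − √759) = 0.036 × (55.8659 − 27.5500) = 0.036 × 28.3159 = 1.0194 W/m².
Total ΔF = 5.0677 + 1.0194 = 6.0871 W/m².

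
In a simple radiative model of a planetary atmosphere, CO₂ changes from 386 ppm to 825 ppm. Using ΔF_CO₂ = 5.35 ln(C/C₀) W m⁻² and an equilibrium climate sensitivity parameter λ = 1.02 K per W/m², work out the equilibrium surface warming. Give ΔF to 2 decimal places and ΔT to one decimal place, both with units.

CO₂: 5.35 × ln(825/386) = 5.35 × ln(2.13731) = 5.35 × 0.75955 = 4.0636 W/m².
ΔT = λ ΔF = 1.02 × 4.06 = 4.1412 K.

ΔF = 4.06 W/m²; ΔT = 4.1 K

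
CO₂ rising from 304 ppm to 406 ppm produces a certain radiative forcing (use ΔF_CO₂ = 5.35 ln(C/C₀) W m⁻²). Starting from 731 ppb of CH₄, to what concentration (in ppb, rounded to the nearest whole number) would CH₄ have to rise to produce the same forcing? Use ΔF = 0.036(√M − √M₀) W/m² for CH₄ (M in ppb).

M ≈ 4905 ppb

CO₂ forcing: 5.35 × ln(406/304) = 5.35 × 0.289325 = 1.54789 W/m².
Set 0.036(√M − √731) = 1.54789: √M = 1.54789/0.036 + √731 = 42.9969 + 27.0370 = 70.0339.
M = (70.0339)² = 4904.75 ppb.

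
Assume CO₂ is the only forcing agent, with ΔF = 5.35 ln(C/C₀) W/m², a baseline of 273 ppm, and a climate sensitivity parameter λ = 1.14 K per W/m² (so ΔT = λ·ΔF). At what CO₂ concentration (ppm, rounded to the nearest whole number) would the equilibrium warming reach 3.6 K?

Required forcing: ΔF = ΔT/λ = 3.6/1.14 = 3.1579 W/m².
Then ln(C/273) = ΔF/5.35 = 3.1579/5.35 = 0.59026.
So C = 273 × e^0.59026 = 273 × 1.80446 = 492.62 ppm.

C ≈ 493 ppm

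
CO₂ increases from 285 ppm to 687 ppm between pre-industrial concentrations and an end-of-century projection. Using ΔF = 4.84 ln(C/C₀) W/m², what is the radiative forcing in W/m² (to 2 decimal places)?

ΔF = 4.26 W/m²

CO₂ absorption bands are partially saturated, so forcing scales with the logarithm of the concentration ratio.
CO₂: 4.84 × ln(687/285) = 4.84 × ln(2.41053) = 4.84 × 0.87985 = 4.2585 W/m².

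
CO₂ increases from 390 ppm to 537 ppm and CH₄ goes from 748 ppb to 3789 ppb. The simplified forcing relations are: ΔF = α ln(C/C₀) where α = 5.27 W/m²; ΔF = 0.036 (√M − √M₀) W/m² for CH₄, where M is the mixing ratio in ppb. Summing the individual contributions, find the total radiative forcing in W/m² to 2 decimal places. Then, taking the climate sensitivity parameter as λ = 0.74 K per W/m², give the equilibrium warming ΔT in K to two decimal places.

ΔF = 2.92 W/m²; ΔT = 2.16 K

CO₂: 5.27 × ln(537/390) = 5.27 × ln(1.37692) = 5.27 × 0.31985 = 1.6856 W/m².
CH₄: 0.036 × (√3789 − √748) = 0.036 × (61.5549 − 27.3496) = 0.036 × 34.2053 = 1.2314 W/m².
Total ΔF = 1.6856 + 1.2314 = 2.9170 W/m².
ΔT = λ ΔF = 0.74 × 2.92 = 2.1608 K.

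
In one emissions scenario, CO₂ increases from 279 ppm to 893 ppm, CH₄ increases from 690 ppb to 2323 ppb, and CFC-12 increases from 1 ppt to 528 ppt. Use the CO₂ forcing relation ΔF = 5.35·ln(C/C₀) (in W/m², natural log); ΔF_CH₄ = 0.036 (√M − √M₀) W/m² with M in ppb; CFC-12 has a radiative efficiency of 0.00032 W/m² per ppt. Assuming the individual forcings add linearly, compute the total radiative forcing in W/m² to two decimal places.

ΔF = 7.18 W/m²

CO₂: 5.35 × ln(893/279) = 5.35 × ln(3.20072) = 5.35 × 1.16338 = 6.2241 W/m².
CH₄: 0.036 × (√2323 − √690) = 0.036 × (48.1975 − 26.2679) = 0.036 × 21.9296 = 0.7895 W/m².
CFC-12: ΔF = 0.00032 × (528 − 1) = 0.00032 × 527 = 0.1686 W/m².
Total ΔF = 6.2241 + 0.7895 + 0.1686 = 7.1822 W/m².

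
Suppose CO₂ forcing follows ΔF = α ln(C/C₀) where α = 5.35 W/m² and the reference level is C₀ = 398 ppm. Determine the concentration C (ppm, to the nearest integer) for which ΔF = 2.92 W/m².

C ≈ 687 ppm

Set 5.35 ln(C/398) = 2.92, so ln(C/398) = 2.92/5.35 = 0.54579.
Then C/398 = e^0.54579 = 1.72597, giving C = 398 × 1.72597 = 686.94 ppm.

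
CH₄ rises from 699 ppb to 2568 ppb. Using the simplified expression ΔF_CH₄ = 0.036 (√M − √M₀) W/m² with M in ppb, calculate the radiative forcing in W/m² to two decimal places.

CH₄: 0.036 × (√2568 − √699) = 0.036 × (50.6754 − 26.4386) = 0.036 × 24.2368 = 0.8725 W/m².

ΔF = 0.87 W/m²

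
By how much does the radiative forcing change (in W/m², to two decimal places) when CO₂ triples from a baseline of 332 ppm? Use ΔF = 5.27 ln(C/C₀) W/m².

Because the forcing depends only on the ratio C/C₀, the initial concentration does not enter.
ΔF = 5.27 × ln(3) = 5.27 × 1.09861 = 5.7897 W/m².

ΔF = 5.79 W/m²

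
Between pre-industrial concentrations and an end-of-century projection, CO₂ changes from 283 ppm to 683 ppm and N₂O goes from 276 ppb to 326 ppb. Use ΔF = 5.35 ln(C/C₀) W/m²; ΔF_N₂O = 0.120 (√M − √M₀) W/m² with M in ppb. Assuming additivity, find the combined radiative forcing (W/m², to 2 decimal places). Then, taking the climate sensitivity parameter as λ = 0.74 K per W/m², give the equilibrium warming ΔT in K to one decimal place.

ΔF = 4.89 W/m²; ΔT = 3.6 K

CO₂: 5.35 × ln(683/283) = 5.35 × ln(2.41343) = 5.35 × 0.88105 = 4.7136 W/m².
N₂O: 0.120 × (√326 − √276) = 0.120 × (18.0555 − 16.6132) = 0.120 × 1.4423 = 0.1731 W/m².
Total ΔF = 4.7136 + 0.1731 = 4.8867 W/m².
ΔT = λ ΔF = 0.74 × 4.89 = 3.6186 K.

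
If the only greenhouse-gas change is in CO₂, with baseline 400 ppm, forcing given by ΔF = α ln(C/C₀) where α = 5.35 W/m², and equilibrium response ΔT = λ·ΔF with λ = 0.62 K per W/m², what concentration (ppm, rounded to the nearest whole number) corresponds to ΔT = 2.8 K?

Required forcing: ΔF = ΔT/λ = 2.8/0.62 = 4.5161 W/m².
Then ln(C/400) = ΔF/5.35 = 4.5161/5.35 = 0.84413.
So C = 400 × e^0.84413 = 400 × 2.32595 = 930.38 ppm.

C ≈ 930 ppm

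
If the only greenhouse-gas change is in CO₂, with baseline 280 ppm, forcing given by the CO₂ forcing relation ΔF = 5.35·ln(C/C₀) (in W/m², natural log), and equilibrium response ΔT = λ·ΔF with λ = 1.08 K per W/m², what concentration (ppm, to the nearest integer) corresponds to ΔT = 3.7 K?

Required forcing: ΔF = ΔT/λ = 3.7/1.08 = 3.4259 W/m².
Then ln(C/280) = ΔF/5.35 = 3.4259/5.35 = 0.64036.
So C = 280 × e^0.64036 = 280 × 1.89716 = 531.20 ppm.

C ≈ 531 ppm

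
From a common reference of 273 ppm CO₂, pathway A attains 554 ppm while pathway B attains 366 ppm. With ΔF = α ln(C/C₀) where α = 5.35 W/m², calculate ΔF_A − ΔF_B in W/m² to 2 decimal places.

ΔF_A − ΔF_B = 2.22 W/m²

ΔF_A = 5.35 ln(554/273) = 5.35 × 0.70769 = 3.7861 W/m².
ΔF_B = 5.35 ln(366/273) = 5.35 × 0.29316 = 1.5684 W/m².
Difference: 3.7861 − 1.5684 = 2.2177 W/m².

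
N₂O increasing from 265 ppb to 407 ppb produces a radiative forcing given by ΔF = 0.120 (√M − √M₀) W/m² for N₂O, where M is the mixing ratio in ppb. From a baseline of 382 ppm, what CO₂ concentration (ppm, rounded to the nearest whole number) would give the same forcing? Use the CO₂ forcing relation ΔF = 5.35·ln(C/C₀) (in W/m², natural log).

N₂O forcing: 0.120 × (√407 − √265) = 0.120 × (20.1742 − 16.2788) = 0.120 × 3.8954 = 0.46745 W/m².
Set 5.35 ln(C/382) = 0.46745: ln(C/382) = 0.46745/5.35 = 0.08737, so C = 382 × e^0.08737 = 382 × 1.09130 = 416.88 ppm.

C ≈ 417 ppm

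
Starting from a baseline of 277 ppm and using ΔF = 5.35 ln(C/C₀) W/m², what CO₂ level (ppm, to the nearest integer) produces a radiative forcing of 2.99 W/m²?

C ≈ 484 ppm

Set 5.35 ln(C/277) = 2.99, so ln(C/277) = 2.99/5.35 = 0.55888.
Then C/277 = e^0.55888 = 1.74871, giving C = 277 × 1.74871 = 484.39 ppm.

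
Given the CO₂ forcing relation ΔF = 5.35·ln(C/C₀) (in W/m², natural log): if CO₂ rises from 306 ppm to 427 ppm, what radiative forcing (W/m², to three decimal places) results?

CO₂ absorption bands are partially saturated, so forcing scales with the logarithm of the concentration ratio.
CO₂: 5.35 × ln(427/306) = 5.35 × ln(1.39542) = 5.35 × 0.33320 = 1.7826 W/m².

ΔF = 1.783 W/m²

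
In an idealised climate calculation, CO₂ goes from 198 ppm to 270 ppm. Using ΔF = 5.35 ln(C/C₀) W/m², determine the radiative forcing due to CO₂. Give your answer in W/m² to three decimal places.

ΔF = 1.659 W/m²

CO₂: 5.35 × ln(270/198) = 5.35 × ln(1.36364) = 5.35 × 0.31016 = 1.6594 W/m².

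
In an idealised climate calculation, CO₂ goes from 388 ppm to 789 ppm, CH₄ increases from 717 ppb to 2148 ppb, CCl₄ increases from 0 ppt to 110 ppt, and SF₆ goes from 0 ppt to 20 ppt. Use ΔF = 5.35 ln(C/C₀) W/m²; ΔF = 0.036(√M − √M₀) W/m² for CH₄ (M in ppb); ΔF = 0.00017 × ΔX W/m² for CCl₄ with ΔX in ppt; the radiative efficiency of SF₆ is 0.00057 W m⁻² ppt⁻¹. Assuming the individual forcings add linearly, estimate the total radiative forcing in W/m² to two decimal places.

ΔF = 4.53 W/m²

CO₂: 5.35 × ln(789/388) = 5.35 × ln(2.03351) = 5.35 × 0.70976 = 3.7972 W/m².
CH₄: 0.036 × (√2148 − √717) = 0.036 × (46.3465 − 26.7769) = 0.036 × 19.5696 = 0.7045 W/m².
CCl₄: ΔF = 0.00017 × (110 − 0) = 0.00017 × 110 = 0.0187 W/m².
SF₆: ΔF = 0.00057 × (20 − 0) = 0.00057 × 20 = 0.0114 W/m².
Total ΔF = 3.7972 + 0.7045 + 0.0187 + 0.0114 = 4.5318 W/m².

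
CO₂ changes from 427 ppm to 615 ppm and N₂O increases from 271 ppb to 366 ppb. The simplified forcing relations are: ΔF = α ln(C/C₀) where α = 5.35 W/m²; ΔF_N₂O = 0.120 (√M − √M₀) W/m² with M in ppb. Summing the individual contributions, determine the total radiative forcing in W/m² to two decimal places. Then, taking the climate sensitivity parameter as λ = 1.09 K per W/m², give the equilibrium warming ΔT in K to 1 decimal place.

ΔF = 2.27 W/m²; ΔT = 2.5 K

CO₂: 5.35 × ln(615/427) = 5.35 × ln(1.44028) = 5.35 × 0.36484 = 1.9519 W/m².
N₂O: 0.120 × (√366 − √271) = 0.120 × (19.1311 − 16.4621) = 0.120 × 2.6690 = 0.3203 W/m².
Total ΔF = 1.9519 + 0.3203 = 2.2722 W/m².
ΔT = λ ΔF = 1.09 × 2.27 = 2.4743 K.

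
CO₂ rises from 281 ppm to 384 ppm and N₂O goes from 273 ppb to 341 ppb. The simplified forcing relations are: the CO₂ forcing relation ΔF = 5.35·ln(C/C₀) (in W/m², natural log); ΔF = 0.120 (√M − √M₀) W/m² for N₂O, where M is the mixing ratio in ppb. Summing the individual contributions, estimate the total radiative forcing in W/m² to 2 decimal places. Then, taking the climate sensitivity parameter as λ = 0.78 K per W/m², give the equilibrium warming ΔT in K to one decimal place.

ΔF = 1.90 W/m²; ΔT = 1.5 K

CO₂: 5.35 × ln(384/281) = 5.35 × ln(1.36655) = 5.35 × 0.31229 = 1.6708 W/m².
N₂O: 0.120 × (√341 − √273) = 0.120 × (18.4662 − 16.5227) = 0.120 × 1.9435 = 0.2332 W/m².
Total ΔF = 1.6708 + 0.2332 = 1.9040 W/m².
ΔT = λ ΔF = 0.78 × 1.90 = 1.4820 K.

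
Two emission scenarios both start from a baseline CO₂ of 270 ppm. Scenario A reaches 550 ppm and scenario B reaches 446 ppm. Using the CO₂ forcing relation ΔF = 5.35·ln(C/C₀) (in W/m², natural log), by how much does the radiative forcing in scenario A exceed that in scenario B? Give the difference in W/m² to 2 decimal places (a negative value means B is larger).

ΔF_A = 5.35 ln(550/270) = 5.35 × 0.71150 = 3.8065 W/m².
ΔF_B = 5.35 ln(446/270) = 5.35 × 0.50190 = 2.6852 W/m².
Difference: 3.8065 − 2.6852 = 1.1213 W/m².

ΔF_A − ΔF_B = 1.12 W/m²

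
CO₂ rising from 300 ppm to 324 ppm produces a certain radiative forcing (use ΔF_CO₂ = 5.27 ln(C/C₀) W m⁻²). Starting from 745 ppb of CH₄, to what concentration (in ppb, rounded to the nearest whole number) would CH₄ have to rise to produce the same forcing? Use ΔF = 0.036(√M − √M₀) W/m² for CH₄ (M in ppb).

CO₂ forcing: 5.27 × ln(324/300) = 5.27 × 0.076961 = 0.40558 W/m².
Set 0.036(√M − √745) = 0.40558: √M = 0.40558/0.036 + √745 = 11.2661 + 27.2947 = 38.5608.
M = (38.5608)² = 1486.94 ppb.

M ≈ 1487 ppb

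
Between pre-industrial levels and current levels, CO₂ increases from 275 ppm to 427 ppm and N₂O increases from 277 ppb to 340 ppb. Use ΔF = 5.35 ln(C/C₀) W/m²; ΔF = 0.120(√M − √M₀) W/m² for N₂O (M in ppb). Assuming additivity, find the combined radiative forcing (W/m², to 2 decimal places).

ΔF = 2.57 W/m²

CO₂: 5.35 × ln(427/275) = 5.35 × ln(1.55273) = 5.35 × 0.44001 = 2.3541 W/m².
N₂O: 0.120 × (√340 − √277) = 0.120 × (18.4391 − 16.6433) = 0.120 × 1.7958 = 0.2155 W/m².
Total ΔF = 2.3541 + 0.2155 = 2.5696 W/m².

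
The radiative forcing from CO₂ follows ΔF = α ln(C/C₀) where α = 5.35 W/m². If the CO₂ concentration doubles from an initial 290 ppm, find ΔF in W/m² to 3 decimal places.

Because the forcing depends only on the ratio C/C₀, the initial concentration does not enter.
ΔF = 5.35 × ln(2) = 5.35 × 0.69315 = 3.7084 W/m².

ΔF = 3.708 W/m²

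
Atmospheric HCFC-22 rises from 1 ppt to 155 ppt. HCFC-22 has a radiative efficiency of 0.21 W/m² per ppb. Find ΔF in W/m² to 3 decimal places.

ΔF = 0.032 W/m²

HCFC-22: Δ = 155 − 1 = 154 ppt = 0.154 ppb; ΔF = 0.21 × 0.154 = 0.0323 W/m².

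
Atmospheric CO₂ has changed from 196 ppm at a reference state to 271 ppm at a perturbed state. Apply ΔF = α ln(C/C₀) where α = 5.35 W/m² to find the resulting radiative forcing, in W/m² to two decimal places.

ΔF = 1.73 W/m²

CO₂ absorption bands are partially saturated, so forcing scales with the logarithm of the concentration ratio.
CO₂: 5.35 × ln(271/196) = 5.35 × ln(1.38265) = 5.35 × 0.32400 = 1.7334 W/m².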